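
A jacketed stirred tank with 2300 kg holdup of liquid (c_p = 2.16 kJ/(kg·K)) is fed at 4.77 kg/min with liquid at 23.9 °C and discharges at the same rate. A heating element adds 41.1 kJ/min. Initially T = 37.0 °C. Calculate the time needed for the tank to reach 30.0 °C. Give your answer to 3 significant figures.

Energy balance: M c_p dT/dt = ṁ c_p (T_in − T) + 41.1.
τ = M/ṁ = 482.18 min; T_ss = T_in + Q̇/(ṁ c_p) = 27.889 °C.
T(t) = T_ss + (T₀ − T_ss) e^(−t/τ). Set T = 30.0:
e^(−t/τ) = (30.0 − 27.889)/(37.0 − 27.889) = 0.23169
t = −482.18 · ln(0.23169) = 705.11 min.

705 min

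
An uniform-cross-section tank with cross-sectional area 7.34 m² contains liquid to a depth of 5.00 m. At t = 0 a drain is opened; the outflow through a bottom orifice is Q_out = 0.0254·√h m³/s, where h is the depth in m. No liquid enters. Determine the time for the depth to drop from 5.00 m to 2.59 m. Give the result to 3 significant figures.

362 s

Unsteady balance on liquid volume: A dh/dt = −0.0254 √h.
∫ h^(−1/2) dh = −(0.0254/A) ∫ dt, giving 2√h = 2√h₀ − (0.0254/A) t.
t = 2A(√h₀ − √h)/0.0254 = 2·7.34·(√5.00 − √2.59)/0.0254
  = 14.680 × (2.2361 − 1.6093) / 0.0254 = 362.21 s.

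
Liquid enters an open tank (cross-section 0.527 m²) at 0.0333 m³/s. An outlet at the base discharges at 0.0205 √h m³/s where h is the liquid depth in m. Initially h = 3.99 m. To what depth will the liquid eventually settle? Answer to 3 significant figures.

Level balance: A dh/dt = 0.0333 − 0.0205 √h. Setting dh/dt = 0:
Q_in = 0.0205 √h_ss ⇒ √h_ss = 0.0333/0.0205 = 1.6244.
h_ss = 1.6244² = 2.6386 m. (Since h₀ = 3.99 m > h_ss, the level will fall toward this value.)

2.64 m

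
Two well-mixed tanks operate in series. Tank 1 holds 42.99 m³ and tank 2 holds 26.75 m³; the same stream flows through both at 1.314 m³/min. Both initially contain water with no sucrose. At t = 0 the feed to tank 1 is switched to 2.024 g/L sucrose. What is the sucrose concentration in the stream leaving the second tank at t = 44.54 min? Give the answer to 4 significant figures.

1.025 g/L

Time constants: τᵢ = Vᵢ/Q for each well-mixed tank.
τ₁ = 42.99/1.314 = 32.7169 min; τ₂ = 26.75/1.314 = 20.3577 min.
Solving the cascade with C₁(0)=C₂(0)=0 gives C₂(t) = C_in[1 − (τ₁ e^(−t/τ₁) − τ₂ e^(−t/τ₂))/(τ₁ − τ₂)].
At t = 44.54: e^(−t/τ₁) = 0.256308, e^(−t/τ₂) = 0.112155.
C₂ = 2.024·[1 − (32.7169·0.256308 − 20.3577·0.112155)/(12.3592)] = 2.024·0.506249 = 1.02465 g/L.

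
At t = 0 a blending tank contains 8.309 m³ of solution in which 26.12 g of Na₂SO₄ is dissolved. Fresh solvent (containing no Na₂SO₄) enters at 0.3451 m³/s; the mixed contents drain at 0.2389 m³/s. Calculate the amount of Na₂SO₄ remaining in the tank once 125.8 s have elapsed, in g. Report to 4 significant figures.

3.024 g

Let m(t) be the amount of Na₂SO₄. Volume: V(t) = V₀ + (Q_in − Q_out) t = 8.309 + 0.106200 t; V(125.8) = 21.6690 m³.
Solute balance: dm/dt = 0 − Q_out C = −Q_out m/V(t).
dm/m = −Q_out dt/(V₀ + 0.106200 t); integrating gives ln(m/m₀) = −(Q_out/(Q_in−Q_out)) ln(V/V₀).
m = m₀ (V₀/V)^(Q_out/(Q_in−Q_out)) = 26.12 × (8.309/21.6690)^(2.24953) = 3.02356 g.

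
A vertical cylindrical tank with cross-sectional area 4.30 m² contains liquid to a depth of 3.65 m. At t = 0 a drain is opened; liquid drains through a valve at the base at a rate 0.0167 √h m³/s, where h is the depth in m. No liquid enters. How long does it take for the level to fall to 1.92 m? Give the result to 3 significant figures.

Mass balance (ρ constant): A dh/dt = −0.0167 √h.
Separate and integrate: 2(√h − √h₀) = −(0.0167/A) t.
t = 2A(√h₀ − √h)/0.0167 = 2·4.30·(√3.65 − √1.92)/0.0167
  = 8.6000 × (1.9105 − 1.3856) / 0.0167 = 270.29 s.

270 s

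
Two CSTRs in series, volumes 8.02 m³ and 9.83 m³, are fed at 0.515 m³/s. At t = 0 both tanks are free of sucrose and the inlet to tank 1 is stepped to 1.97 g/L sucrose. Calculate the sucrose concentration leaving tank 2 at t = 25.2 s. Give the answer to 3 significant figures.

0.843 g/L

Each tank obeys Vᵢ dCᵢ/dt = Q(Cᵢ₋₁ − Cᵢ), so τᵢ = Vᵢ/Q.
τ₁ = 8.02/0.515 = 15.573 s; τ₂ = 9.83/0.515 = 19.087 s.
Tank 1: C₁ = C_in(1 − e^(−t/τ₁)). Tank 2 (τ₁ ≠ τ₂): C₂ = C_in[1 − (τ₁ e^(−t/τ₁) − τ₂ e^(−t/τ₂))/(τ₁ − τ₂)].
At t = 25.2: e^(−t/τ₁) = 0.19825, e^(−t/τ₂) = 0.26707.
C₂ = 1.97·[1 − (15.573·0.19825 − 19.087·0.26707)/(-3.5146)] = 1.97·0.42801 = 0.84318 g/L.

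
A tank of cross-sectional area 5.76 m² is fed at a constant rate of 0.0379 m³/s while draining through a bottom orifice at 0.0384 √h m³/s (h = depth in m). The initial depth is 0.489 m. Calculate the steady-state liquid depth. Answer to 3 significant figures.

Level balance: A dh/dt = 0.0379 − 0.0384 √h. Setting dh/dt = 0:
Q_in = 0.0384 √h_ss ⇒ √h_ss = 0.0379/0.0384 = 0.98698.
h_ss = 0.98698² = 0.97413 m. (Since h₀ = 0.489 m < h_ss, the level will rise toward this value.)

0.974 m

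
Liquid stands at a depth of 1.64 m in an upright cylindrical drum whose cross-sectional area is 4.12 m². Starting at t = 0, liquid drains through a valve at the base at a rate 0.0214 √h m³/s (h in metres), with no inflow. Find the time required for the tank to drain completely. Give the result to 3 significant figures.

493 s

A dh/dt = −Q_out = −0.0214 √h.
This is separable: 2 d(√h)/dt = −0.0214/A, so √h = √h₀ − (0.0214/(2A)) t.
Tank is empty when √h = 0: t_empty = 2A√h₀/0.0214.
t_empty = 2·4.12·√1.64/0.0214 = 8.2400·1.2806/0.0214 = 493.10 s.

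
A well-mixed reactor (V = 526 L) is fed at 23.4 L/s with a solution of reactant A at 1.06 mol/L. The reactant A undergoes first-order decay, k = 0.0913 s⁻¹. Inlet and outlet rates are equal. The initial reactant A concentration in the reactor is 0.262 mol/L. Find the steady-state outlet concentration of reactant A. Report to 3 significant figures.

Species balance: V dC/dt = Q C_in − Q C − k V C.
Steady state (dC/dt = 0): C_ss = Q C_in/(Q + kV) = C_in/(1 + kV/Q).
C_ss = 23.4·1.06/(23.4 + 0.0913·526) = 24.804/71.424 = 0.34728 mol/L.

0.347 mol/L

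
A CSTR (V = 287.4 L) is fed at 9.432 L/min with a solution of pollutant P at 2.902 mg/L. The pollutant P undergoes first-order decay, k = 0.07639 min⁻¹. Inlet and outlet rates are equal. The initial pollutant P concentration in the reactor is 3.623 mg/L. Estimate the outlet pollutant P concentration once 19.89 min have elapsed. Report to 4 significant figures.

1.186 mg/L

V dC/dt = Q(C_in − C) − k V C.
dC/dt = (Q/V) C_in − (Q/V + k) C; effective rate a = Q/V + k = 0.0328184 + 0.07639 = 0.109208 min⁻¹.
C_ss = Q C_in/(Q + kV) = 0.872084 mg/L; C(t) = C_ss + (C₀ − C_ss) e^(−a t).
C(19.89) = 0.872084 + (2.75092)·e^(−0.109208·19.89) = 0.872084 + (2.75092)·0.113932 = 1.18550 mg/L.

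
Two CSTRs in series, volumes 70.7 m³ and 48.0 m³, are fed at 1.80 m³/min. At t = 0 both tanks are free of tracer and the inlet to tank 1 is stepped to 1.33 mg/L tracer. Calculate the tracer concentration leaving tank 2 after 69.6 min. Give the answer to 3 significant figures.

0.833 mg/L

Time constants: τᵢ = Vᵢ/Q for each well-mixed tank.
τ₁ = 70.7/1.80 = 39.278 min; τ₂ = 48.0/1.80 = 26.667 min.
Solving the cascade with C₁(0)=C₂(0)=0 gives C₂(t) = C_in[1 − (τ₁ e^(−t/τ₁) − τ₂ e^(−t/τ₂))/(τ₁ − τ₂)].
At t = 69.6: e^(−t/τ₁) = 0.16999, e^(−t/τ₂) = 0.073535.
C₂ = 1.33·[1 − (39.278·0.16999 − 26.667·0.073535)/(12.611)] = 1.33·0.62604 = 0.83263 mg/L.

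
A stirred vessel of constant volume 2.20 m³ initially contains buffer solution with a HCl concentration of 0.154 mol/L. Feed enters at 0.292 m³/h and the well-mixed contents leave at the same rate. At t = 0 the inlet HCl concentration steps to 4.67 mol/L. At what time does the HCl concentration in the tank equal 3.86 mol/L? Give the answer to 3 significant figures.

12.9 h

Accumulation = in − out for the solute gives V dC/dt = Q(C_in − C), so τ = V/Q = 7.5342 h.
C(t) = C_in + (C₀ − C_in) e^(−t/τ). Set C = 3.86 and solve for t:
e^(−t/τ) = (C − C_in)/(C₀ − C_in) = (3.86 − 4.67)/(0.154 − 4.67) = 0.17936
t = −τ ln(…) = 7.5342 × 1.7183 = 12.946 h.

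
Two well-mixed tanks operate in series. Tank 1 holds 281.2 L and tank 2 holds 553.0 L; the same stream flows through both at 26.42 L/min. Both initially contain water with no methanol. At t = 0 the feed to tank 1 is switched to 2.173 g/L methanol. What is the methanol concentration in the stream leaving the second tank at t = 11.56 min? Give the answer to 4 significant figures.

Time constants: τᵢ = Vᵢ/Q for each well-mixed tank.
τ₁ = 281.2/26.42 = 10.6435 min; τ₂ = 553.0/26.42 = 20.9311 min.
Tank 1: C₁ = C_in(1 − e^(−t/τ₁)). Tank 2 (τ₁ ≠ τ₂): C₂ = C_in[1 − (τ₁ e^(−t/τ₁) − τ₂ e^(−t/τ₂))/(τ₁ − τ₂)].
At t = 11.56: e^(−t/τ₁) = 0.337526, e^(−t/τ₂) = 0.575631.
C₂ = 2.173·[1 − (10.6435·0.337526 − 20.9311·0.575631)/(-10.2877)] = 2.173·0.178028 = 0.386855 g/L.

0.3869 g/L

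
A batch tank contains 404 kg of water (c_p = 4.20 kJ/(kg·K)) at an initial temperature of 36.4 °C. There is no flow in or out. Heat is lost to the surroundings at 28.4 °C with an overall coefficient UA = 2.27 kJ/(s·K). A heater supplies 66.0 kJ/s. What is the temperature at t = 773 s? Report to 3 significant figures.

50.0 °C

Lumped-capacitance energy balance: M c_p dT/dt = UA(T_amb − T) + Q̇.
dT/dt = (T_ss − T)/τ with T_ss = T_amb + Q̇/UA = 28.4 + 66.0/2.27 = 57.475 °C, τ = M c_p/UA = 404·4.20/2.27 = 747.49 s.
Integrating: T(t) = T_ss + (T₀ − T_ss) e^(−t/τ).
T(773) = 57.475 + (-21.075)·0.35554 = 49.982 °C.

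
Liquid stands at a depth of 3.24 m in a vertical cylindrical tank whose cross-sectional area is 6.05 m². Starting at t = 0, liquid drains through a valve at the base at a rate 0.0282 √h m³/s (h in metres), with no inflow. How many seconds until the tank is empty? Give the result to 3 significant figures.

A dh/dt = −Q_out = −0.0282 √h.
∫ h^(−1/2) dh = −(0.0282/A) ∫ dt, giving 2√h = 2√h₀ − (0.0282/A) t.
Tank is empty when √h = 0: t_empty = 2A√h₀/0.0282.
t_empty = 2·6.05·√3.24/0.0282 = 12.100·1.8000/0.0282 = 772.34 s.

772 s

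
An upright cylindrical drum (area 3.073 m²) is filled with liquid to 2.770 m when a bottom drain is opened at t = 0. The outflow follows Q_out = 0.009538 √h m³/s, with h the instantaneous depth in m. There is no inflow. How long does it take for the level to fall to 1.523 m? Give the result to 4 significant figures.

With no inflow, A dh/dt = −0.009538 √h.
∫ h^(−1/2) dh = −(0.009538/A) ∫ dt, giving 2√h = 2√h₀ − (0.009538/A) t.
t = 2A(√h₀ − √h)/0.009538 = 2·3.073·(√2.770 − √1.523)/0.009538
  = 6.14600 × (1.66433 − 1.23410) / 0.009538 = 277.229 s.

277.2 s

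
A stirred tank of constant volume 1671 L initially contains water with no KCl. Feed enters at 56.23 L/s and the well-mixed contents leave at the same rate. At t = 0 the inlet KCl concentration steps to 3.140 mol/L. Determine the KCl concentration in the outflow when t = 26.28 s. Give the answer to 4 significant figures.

Accumulation = in − out for the solute gives V dC/dt = Q(C_in − C).
Time constant τ = V/Q = 1671/56.23 = 29.7172 s.
Solution: C(t) = C_in + (C₀ − C_in) e^(−t/τ).
C(26.28) = 3.140 + (0 − 3.140)·e^(−26.28/29.7172) = 3.140 + (-3.14000)·0.412989 = 1.84322 mol/L.

1.843 mol/L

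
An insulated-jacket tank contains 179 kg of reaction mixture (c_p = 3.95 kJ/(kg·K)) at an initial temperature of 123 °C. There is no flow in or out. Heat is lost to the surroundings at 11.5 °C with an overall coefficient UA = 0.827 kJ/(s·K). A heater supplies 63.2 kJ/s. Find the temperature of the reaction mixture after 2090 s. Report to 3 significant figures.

91.0 °C

Unsteady energy balance on the tank contents: M c_p dT/dt = −UA(T − T_amb) + Q̇.
dT/dt = (T_ss − T)/τ with T_ss = T_amb + Q̇/UA = 11.5 + 63.2/0.827 = 87.921 °C, τ = M c_p/UA = 179·3.95/0.827 = 854.96 s.
Solution: T(t) = T_ss + (T₀ − T_ss) e^(−t/τ).
T(2090) = 87.921 + (35.079)·0.086764 = 90.964 °C.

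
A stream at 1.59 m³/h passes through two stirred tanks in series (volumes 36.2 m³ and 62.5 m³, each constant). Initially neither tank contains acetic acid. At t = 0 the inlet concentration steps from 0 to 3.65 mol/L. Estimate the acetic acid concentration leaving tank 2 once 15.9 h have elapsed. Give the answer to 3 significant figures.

0.361 mol/L

Each tank obeys Vᵢ dCᵢ/dt = Q(Cᵢ₋₁ − Cᵢ), so τᵢ = Vᵢ/Q.
τ₁ = 36.2/1.59 = 22.767 h; τ₂ = 62.5/1.59 = 39.308 h.
Tank 1: C₁ = C_in(1 − e^(−t/τ₁)). Tank 2 (τ₁ ≠ τ₂): C₂ = C_in[1 − (τ₁ e^(−t/τ₁) − τ₂ e^(−t/τ₂))/(τ₁ − τ₂)].
At t = 15.9: e^(−t/τ₁) = 0.49740, e^(−t/τ₂) = 0.66731.
C₂ = 3.65·[1 − (22.767·0.49740 − 39.308·0.66731)/(-16.541)] = 3.65·0.098808 = 0.36065 mol/L.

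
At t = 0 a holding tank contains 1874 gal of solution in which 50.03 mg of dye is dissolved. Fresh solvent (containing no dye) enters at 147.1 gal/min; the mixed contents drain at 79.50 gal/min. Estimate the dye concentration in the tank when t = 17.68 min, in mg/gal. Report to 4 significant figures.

0.009125 mg/gal

Total volume: dV/dt = Q_in − Q_out = 67.6000 gal/min, so V(t) = 1874 + 67.6000 t and V(17.68) = 3069.17 gal.
No dye enters, so dm/dt = −Q_out · (m/V).
dm/m = −Q_out dt/(V₀ + 67.6000 t); integrating gives ln(m/m₀) = −(Q_out/(Q_in−Q_out)) ln(V/V₀).
m = m₀ (V₀/V)^(Q_out/(Q_in−Q_out)) = 50.03 × (1874/3069.17)^(1.17604) = 28.0068 mg.
C = m/V = 28.0068/3069.17 = 0.00912521 mg/gal.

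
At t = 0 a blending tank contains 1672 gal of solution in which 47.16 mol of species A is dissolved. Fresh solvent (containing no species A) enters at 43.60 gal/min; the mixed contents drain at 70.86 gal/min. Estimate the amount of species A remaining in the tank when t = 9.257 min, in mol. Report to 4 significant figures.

Total volume: dV/dt = Q_in − Q_out = -27.2600 gal/min, so V(t) = 1672 − 27.2600 t and V(9.257) = 1419.65 gal.
No species A enters, so dm/dt = −Q_out · (m/V).
dm/m = −Q_out dt/(V₀ − 27.2600 t); integrating gives ln(m/m₀) = −(Q_out/(Q_in−Q_out)) ln(V/V₀).
m = m₀ (V₀/V)^(Q_out/(Q_in−Q_out)) = 47.16 × (1672/1419.65)^(-2.59941) = 30.8231 mol.

30.82 mol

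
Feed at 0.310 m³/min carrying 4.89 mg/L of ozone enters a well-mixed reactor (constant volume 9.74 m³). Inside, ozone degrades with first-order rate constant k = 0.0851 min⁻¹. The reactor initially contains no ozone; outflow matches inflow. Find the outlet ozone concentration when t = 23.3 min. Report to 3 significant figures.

1.24 mg/L

Species balance: V dC/dt = Q C_in − Q C − k V C.
This is linear with rate a = Q/V + k = 0.11693 min⁻¹.
C_ss = Q C_in/(Q + kV) = 1.3311 mg/L; C(t) = C_ss + (C₀ − C_ss) e^(−a t).
C(23.3) = 1.3311 + (-1.3311)·e^(−0.11693·23.3) = 1.3311 + (-1.3311)·0.065585 = 1.2438 mg/L.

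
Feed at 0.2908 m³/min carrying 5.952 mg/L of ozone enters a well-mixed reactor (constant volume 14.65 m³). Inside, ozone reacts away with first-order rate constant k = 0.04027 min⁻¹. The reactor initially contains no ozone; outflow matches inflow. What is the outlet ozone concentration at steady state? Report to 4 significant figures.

1.965 mg/L

Species balance: V dC/dt = Q C_in − Q C − k V C.
At steady state: 0 = Q C_in − (Q + kV) C_ss, so C_ss = Q C_in/(Q + kV).
C_ss = 0.2908·5.952/(0.2908 + 0.04027·14.65) = 1.73084/0.880756 = 1.96518 mg/L.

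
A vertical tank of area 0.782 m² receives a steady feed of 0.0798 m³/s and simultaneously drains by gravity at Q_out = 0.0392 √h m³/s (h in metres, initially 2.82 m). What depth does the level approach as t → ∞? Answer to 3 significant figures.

Level balance: A dh/dt = 0.0798 − 0.0392 √h. Setting dh/dt = 0:
Q_in = 0.0392 √h_ss ⇒ √h_ss = 0.0798/0.0392 = 2.0357.
h_ss = 2.0357² = 4.1441 m. (Since h₀ = 2.82 m < h_ss, the level will rise toward this value.)

4.14 m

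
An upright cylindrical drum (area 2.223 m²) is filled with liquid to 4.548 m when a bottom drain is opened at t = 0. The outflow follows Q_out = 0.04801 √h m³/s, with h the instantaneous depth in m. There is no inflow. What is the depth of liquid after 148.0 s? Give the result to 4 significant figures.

A dh/dt = −Q_out = −0.04801 √h.
∫ h^(−1/2) dh = −(0.04801/A) ∫ dt, giving 2√h = 2√h₀ − (0.04801/A) t.
√h = √4.548 − 0.04801·148.0/(2·2.223) = 2.13260 − 1.59817 = 0.534430.
h = 0.534430² = 0.285616 m.

0.2856 m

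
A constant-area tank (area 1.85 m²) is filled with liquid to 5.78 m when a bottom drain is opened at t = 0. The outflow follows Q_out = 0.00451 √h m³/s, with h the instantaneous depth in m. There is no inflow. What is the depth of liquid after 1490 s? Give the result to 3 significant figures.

Mass balance (ρ constant): A dh/dt = −0.00451 √h.
∫ h^(−1/2) dh = −(0.00451/A) ∫ dt, giving 2√h = 2√h₀ − (0.00451/A) t.
√h = √5.78 − 0.00451·1490/(2·1.85) = 2.4042 − 1.8162 = 0.58797.
h = 0.58797² = 0.34571 m.

0.346 m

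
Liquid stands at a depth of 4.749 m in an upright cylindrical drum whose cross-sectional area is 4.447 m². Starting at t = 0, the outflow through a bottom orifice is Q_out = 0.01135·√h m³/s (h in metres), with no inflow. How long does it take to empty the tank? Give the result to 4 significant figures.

A dh/dt = −Q_out = −0.01135 √h.
This is separable: 2 d(√h)/dt = −0.01135/A, so √h = √h₀ − (0.01135/(2A)) t.
Tank is empty when √h = 0: t_empty = 2A√h₀/0.01135.
t_empty = 2·4.447·√4.749/0.01135 = 8.89400·2.17922/0.01135 = 1707.66 s.

1708 s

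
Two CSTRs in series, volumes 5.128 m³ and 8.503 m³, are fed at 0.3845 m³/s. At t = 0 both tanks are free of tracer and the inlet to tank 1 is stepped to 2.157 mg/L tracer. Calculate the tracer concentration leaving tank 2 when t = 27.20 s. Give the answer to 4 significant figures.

Each tank obeys Vᵢ dCᵢ/dt = Q(Cᵢ₋₁ − Cᵢ), so τᵢ = Vᵢ/Q.
τ₁ = 5.128/0.3845 = 13.3368 s; τ₂ = 8.503/0.3845 = 22.1144 s.
Tank 1: C₁ = C_in(1 − e^(−t/τ₁)). Tank 2 (τ₁ ≠ τ₂): C₂ = C_in[1 − (τ₁ e^(−t/τ₁) − τ₂ e^(−t/τ₂))/(τ₁ − τ₂)].
At t = 27.20: e^(−t/τ₁) = 0.130098, e^(−t/τ₂) = 0.292303.
C₂ = 2.157·[1 − (13.3368·0.130098 − 22.1144·0.292303)/(-8.77763)] = 2.157·0.461242 = 0.994899 mg/L.

0.9949 mg/L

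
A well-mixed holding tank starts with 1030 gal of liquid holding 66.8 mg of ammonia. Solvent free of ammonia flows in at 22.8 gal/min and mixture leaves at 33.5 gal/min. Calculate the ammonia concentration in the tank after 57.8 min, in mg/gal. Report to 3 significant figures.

Total volume: dV/dt = Q_in − Q_out = -10.700 gal/min, so V(t) = 1030 − 10.700 t and V(57.8) = 411.54 gal.
Species balance (pure solvent in): dm/dt = −Q_out · m/V(t).
dm/m = −Q_out dt/(V₀ − 10.700 t); integrating gives ln(m/m₀) = −(Q_out/(Q_in−Q_out)) ln(V/V₀).
m = m₀ (V₀/V)^(Q_out/(Q_in−Q_out)) = 66.8 × (1030/411.54)^(-3.1308) = 3.7789 mg.
C = m/V = 3.7789/411.54 = 0.0091824 mg/gal.

0.00918 mg/gal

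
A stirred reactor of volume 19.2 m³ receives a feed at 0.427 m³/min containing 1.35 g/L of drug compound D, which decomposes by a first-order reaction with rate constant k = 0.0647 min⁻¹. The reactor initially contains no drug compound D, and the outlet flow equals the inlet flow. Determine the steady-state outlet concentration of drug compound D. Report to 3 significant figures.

0.345 g/L

V dC/dt = Q(C_in − C) − k V C.
At steady state: 0 = Q C_in − (Q + kV) C_ss, so C_ss = Q C_in/(Q + kV).
C_ss = 0.427·1.35/(0.427 + 0.0647·19.2) = 0.57645/1.6692 = 0.34534 g/L.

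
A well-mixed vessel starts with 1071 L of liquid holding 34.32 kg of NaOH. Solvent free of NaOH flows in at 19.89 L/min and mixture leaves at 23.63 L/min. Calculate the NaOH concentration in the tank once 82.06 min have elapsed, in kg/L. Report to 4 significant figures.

0.005320 kg/L

Total volume: dV/dt = Q_in − Q_out = -3.74000 L/min, so V(t) = 1071 − 3.74000 t and V(82.06) = 764.096 L.
Solute balance: dm/dt = 0 − Q_out C = −Q_out m/V(t).
Separate: dm/m = −Q_out dt/V(t) ⇒ ln(m/m₀) = −(Q_out/(Q_in−Q_out)) ln(V/V₀).
m = m₀ (V₀/V)^(Q_out/(Q_in−Q_out)) = 34.32 × (1071/764.096)^(-6.31818) = 4.06479 kg.
C = m/V = 4.06479/764.096 = 0.00531974 kg/L.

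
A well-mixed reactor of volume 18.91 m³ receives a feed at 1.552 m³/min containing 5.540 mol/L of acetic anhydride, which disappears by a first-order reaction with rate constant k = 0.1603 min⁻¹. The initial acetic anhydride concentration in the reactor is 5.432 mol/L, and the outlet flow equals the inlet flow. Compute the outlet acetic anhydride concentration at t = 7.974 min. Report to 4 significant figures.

2.391 mol/L

Species balance: V dC/dt = Q C_in − Q C − k V C.
This is linear with rate a = Q/V + k = 0.242373 min⁻¹.
C_ss = Q C_in/(Q + kV) = 1.87597 mol/L; C(t) = C_ss + (C₀ − C_ss) e^(−a t).
C(7.974) = 1.87597 + (3.55603)·e^(−0.242373·7.974) = 1.87597 + (3.55603)·0.144759 = 2.39074 mol/L.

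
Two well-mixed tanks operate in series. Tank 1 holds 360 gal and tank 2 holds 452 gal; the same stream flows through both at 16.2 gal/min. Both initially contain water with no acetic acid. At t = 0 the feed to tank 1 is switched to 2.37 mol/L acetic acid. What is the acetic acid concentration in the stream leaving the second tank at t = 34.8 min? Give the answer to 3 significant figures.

Species balance on tank i: dCᵢ/dt = (Cᵢ₋₁ − Cᵢ)/τᵢ with τᵢ = Vᵢ/Q.
τ₁ = 360/16.2 = 22.222 min; τ₂ = 452/16.2 = 27.901 min.
Solving the cascade with C₁(0)=C₂(0)=0 gives C₂(t) = C_in[1 − (τ₁ e^(−t/τ₁) − τ₂ e^(−t/τ₂))/(τ₁ − τ₂)].
At t = 34.8: e^(−t/τ₁) = 0.20888, e^(−t/τ₂) = 0.28729.
C₂ = 2.37·[1 − (22.222·0.20888 − 27.901·0.28729)/(-5.6790)] = 2.37·0.40588 = 0.96192 mol/L.

0.962 mol/L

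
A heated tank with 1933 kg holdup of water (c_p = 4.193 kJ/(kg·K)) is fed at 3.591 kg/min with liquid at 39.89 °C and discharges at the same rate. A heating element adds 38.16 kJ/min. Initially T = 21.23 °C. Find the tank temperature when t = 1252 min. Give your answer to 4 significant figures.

40.35 °C

First-law balance (no shaft work): M c_p dT/dt = ṁ c_p (T_in − T) + 38.16.
τ = M/ṁ = 538.290 min; T_ss = T_in + Q̇/(ṁ c_p) = 39.89 + 38.16/(3.591·4.193) = 42.4244 °C.
Solution: T(t) = T_ss + (T₀ − T_ss) e^(−t/τ).
T(1252) = 42.4244 + (-21.1944)·e^(−1252/538.290) = 42.4244 + (-21.1944)·0.0976971 = 40.3537 °C.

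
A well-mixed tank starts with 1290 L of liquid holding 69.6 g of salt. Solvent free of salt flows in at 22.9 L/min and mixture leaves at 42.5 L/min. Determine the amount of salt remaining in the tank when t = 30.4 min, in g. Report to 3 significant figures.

18.2 g

Total volume: dV/dt = Q_in − Q_out = -19.600 L/min, so V(t) = 1290 − 19.600 t and V(30.4) = 694.16 L.
Species balance (pure solvent in): dm/dt = −Q_out · m/V(t).
Separate: dm/m = −Q_out dt/V(t) ⇒ ln(m/m₀) = −(Q_out/(Q_in−Q_out)) ln(V/V₀).
m = m₀ (V₀/V)^(Q_out/(Q_in−Q_out)) = 69.6 × (1290/694.16)^(-2.1684) = 18.157 g.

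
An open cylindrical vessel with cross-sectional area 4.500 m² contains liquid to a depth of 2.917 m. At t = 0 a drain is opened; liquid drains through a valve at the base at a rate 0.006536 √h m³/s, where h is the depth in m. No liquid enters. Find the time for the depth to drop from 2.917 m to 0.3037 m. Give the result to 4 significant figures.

Unsteady balance on liquid volume: A dh/dt = −0.006536 √h.
∫ h^(−1/2) dh = −(0.006536/A) ∫ dt, giving 2√h = 2√h₀ − (0.006536/A) t.
t = 2A(√h₀ − √h)/0.006536 = 2·4.500·(√2.917 − √0.3037)/0.006536
  = 9.00000 × (1.70792 − 0.551090) / 0.006536 = 1592.95 s.

1593 s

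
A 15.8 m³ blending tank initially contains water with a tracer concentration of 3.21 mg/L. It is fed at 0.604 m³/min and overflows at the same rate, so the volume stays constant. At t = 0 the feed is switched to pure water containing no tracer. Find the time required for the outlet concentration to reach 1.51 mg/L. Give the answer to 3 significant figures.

19.7 min

Species balance on the tank: V dC/dt = Q(C_in − C), so τ = V/Q = 26.159 min.
C(t) = C_in + (C₀ − C_in) e^(−t/τ). Set C = 1.51 and solve for t:
e^(−t/τ) = (C − C_in)/(C₀ − C_in) = (1.51 − 0)/(3.21 − 0) = 0.47040
t = −τ ln(…) = 26.159 × 0.75416 = 19.728 min.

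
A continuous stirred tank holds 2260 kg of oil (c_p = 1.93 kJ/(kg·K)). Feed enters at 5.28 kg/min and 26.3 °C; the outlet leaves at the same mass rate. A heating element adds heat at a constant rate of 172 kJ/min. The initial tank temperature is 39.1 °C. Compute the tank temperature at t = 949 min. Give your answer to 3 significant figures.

Energy balance: M c_p dT/dt = ṁ c_p (T_in − T) + 172.
τ = M/ṁ = 428.03 min; T_ss = T_in + Q̇/(ṁ c_p) = 26.3 + 172/(5.28·1.93) = 43.179 °C.
Integrating: T(t) = T_ss + (T₀ − T_ss) e^(−t/τ).
T(949) = 43.179 + (-4.0786)·e^(−949/428.03) = 43.179 + (-4.0786)·0.10892 = 42.734 °C.

42.7 °C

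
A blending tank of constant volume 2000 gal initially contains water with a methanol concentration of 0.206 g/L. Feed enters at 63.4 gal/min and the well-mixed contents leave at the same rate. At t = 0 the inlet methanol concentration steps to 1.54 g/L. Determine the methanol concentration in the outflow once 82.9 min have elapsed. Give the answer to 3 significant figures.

1.44 g/L

Unsteady species balance (constant V, well mixed): V dC/dt = Q(C_in − C).
So dC/dt = (C_in − C)/τ with τ = V/Q = 2000/63.4 = 31.546 min.
C approaches C_in exponentially: C(t) = C_in + (C₀ − C_in) e^(−t/τ).
C(82.9) = 1.54 + (0.206 − 1.54)·e^(−82.9/31.546) = 1.54 + (-1.3340)·0.072228 = 1.4436 g/L.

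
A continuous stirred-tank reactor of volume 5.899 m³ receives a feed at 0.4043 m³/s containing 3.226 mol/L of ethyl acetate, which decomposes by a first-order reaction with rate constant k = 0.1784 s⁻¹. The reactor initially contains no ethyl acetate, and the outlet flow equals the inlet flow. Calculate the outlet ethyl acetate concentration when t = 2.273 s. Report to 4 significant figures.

0.3846 mol/L

Accumulation = in − out − consumed: V dC/dt = Q C_in − Q C − k V C.
dC/dt = (Q/V) C_in − (Q/V + k) C; effective rate a = Q/V + k = 0.0685370 + 0.1784 = 0.246937 s⁻¹.
C_ss = Q C_in/(Q + kV) = 0.895372 mol/L; C(t) = C_ss + (C₀ − C_ss) e^(−a t).
C(2.273) = 0.895372 + (-0.895372)·e^(−0.246937·2.273) = 0.895372 + (-0.895372)·0.570474 = 0.384586 mol/L.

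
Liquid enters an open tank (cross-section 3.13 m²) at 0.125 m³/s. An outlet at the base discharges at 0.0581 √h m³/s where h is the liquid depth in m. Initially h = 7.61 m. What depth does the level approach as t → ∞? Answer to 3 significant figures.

Level balance: A dh/dt = 0.125 − 0.0581 √h. Setting dh/dt = 0:
Q_in = 0.0581 √h_ss ⇒ √h_ss = 0.125/0.0581 = 2.1515.
h_ss = 2.1515² = 4.6288 m. (Since h₀ = 7.61 m > h_ss, the level will fall toward this value.)

4.63 m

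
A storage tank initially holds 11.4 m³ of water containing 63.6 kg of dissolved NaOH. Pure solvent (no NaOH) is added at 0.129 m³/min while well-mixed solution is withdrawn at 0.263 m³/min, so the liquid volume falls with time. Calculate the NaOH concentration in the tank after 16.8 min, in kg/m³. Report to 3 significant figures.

4.51 kg/m³

Let m(t) be the amount of NaOH. Volume: V(t) = V₀ + (Q_in − Q_out) t = 11.4 − 0.13400 t; V(16.8) = 9.1488 m³.
Species balance (pure solvent in): dm/dt = −Q_out · m/V(t).
Separate: dm/m = −Q_out dt/V(t) ⇒ ln(m/m₀) = −(Q_out/(Q_in−Q_out)) ln(V/V₀).
m = m₀ (V₀/V)^(Q_out/(Q_in−Q_out)) = 63.6 × (11.4/9.1488)^(-1.9627) = 41.299 kg.
C = m/V = 41.299/9.1488 = 4.5142 kg/m³.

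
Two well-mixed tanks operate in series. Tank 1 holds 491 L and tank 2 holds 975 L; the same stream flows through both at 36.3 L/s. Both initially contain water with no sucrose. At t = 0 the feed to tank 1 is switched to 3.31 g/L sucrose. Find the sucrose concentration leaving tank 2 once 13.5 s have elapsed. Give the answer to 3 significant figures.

Each tank obeys Vᵢ dCᵢ/dt = Q(Cᵢ₋₁ − Cᵢ), so τᵢ = Vᵢ/Q.
τ₁ = 491/36.3 = 13.526 s; τ₂ = 975/36.3 = 26.860 s.
Solving the cascade with C₁(0)=C₂(0)=0 gives C₂(t) = C_in[1 − (τ₁ e^(−t/τ₁) − τ₂ e^(−t/τ₂))/(τ₁ − τ₂)].
At t = 13.5: e^(−t/τ₁) = 0.36859, e^(−t/τ₂) = 0.60495.
C₂ = 3.31·[1 − (13.526·0.36859 − 26.860·0.60495)/(-13.333)] = 3.31·0.15528 = 0.51398 g/L.

0.514 g/L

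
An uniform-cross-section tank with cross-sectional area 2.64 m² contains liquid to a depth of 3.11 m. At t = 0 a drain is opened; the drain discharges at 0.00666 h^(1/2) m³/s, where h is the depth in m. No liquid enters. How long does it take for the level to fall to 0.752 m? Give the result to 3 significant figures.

711 s

Unsteady balance on liquid volume: A dh/dt = −0.00666 √h.
∫ h^(−1/2) dh = −(0.00666/A) ∫ dt, giving 2√h = 2√h₀ − (0.00666/A) t.
t = 2A(√h₀ − √h)/0.00666 = 2·2.64·(√3.11 − √0.752)/0.00666
  = 5.2800 × (1.7635 − 0.86718) / 0.00666 = 710.61 s.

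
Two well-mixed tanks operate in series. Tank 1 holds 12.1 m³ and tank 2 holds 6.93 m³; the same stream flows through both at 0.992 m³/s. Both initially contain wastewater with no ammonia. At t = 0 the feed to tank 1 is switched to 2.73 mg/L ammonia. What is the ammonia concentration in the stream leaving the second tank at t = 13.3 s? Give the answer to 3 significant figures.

Time constants: τᵢ = Vᵢ/Q for each well-mixed tank.
τ₁ = 12.1/0.992 = 12.198 s; τ₂ = 6.93/0.992 = 6.9859 s.
Solving the cascade with C₁(0)=C₂(0)=0 gives C₂(t) = C_in[1 − (τ₁ e^(−t/τ₁) − τ₂ e^(−t/τ₂))/(τ₁ − τ₂)].
At t = 13.3: e^(−t/τ₁) = 0.33609, e^(−t/τ₂) = 0.14900.
C₂ = 2.73·[1 − (12.198·0.33609 − 6.9859·0.14900)/(5.2117)] = 2.73·0.41313 = 1.1278 mg/L.

1.13 mg/L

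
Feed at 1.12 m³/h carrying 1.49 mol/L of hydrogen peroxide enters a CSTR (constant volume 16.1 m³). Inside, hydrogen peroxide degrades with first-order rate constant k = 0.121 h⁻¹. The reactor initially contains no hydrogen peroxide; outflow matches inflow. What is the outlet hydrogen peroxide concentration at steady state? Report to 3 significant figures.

Species balance: V dC/dt = Q C_in − Q C − k V C.
Steady state (dC/dt = 0): C_ss = Q C_in/(Q + kV) = C_in/(1 + kV/Q).
C_ss = 1.12·1.49/(1.12 + 0.121·16.1) = 1.6688/3.0681 = 0.54392 mol/L.

0.544 mol/L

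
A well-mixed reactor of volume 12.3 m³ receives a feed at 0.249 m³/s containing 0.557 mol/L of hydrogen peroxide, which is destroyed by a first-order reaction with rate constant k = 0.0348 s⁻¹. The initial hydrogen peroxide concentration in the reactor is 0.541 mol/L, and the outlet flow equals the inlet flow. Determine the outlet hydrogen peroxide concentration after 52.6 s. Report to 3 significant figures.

Species balance: V dC/dt = Q C_in − Q C − k V C.
dC/dt = (Q/V) C_in − (Q/V + k) C; effective rate a = Q/V + k = 0.020244 + 0.0348 = 0.055044 s⁻¹.
C_ss = Q C_in/(Q + kV) = 0.20485 mol/L; C(t) = C_ss + (C₀ − C_ss) e^(−a t).
C(52.6) = 0.20485 + (0.33615)·e^(−0.055044·52.6) = 0.20485 + (0.33615)·0.055282 = 0.22343 mol/L.

0.223 mol/L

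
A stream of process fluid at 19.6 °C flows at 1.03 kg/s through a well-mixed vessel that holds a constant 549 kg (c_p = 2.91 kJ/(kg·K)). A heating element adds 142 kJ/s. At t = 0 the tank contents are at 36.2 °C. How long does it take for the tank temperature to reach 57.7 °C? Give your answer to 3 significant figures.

639 s

M c_p dT/dt = ṁ c_p (T_in − T) + Q̇.
τ = M/ṁ = 533.01 s; T_ss = T_in + Q̇/(ṁ c_p) = 66.976 °C.
T(t) = T_ss + (T₀ − T_ss) e^(−t/τ). Set T = 57.7:
e^(−t/τ) = (57.7 − 66.976)/(36.2 − 66.976) = 0.30140
t = −533.01 · ln(0.30140) = 639.24 s.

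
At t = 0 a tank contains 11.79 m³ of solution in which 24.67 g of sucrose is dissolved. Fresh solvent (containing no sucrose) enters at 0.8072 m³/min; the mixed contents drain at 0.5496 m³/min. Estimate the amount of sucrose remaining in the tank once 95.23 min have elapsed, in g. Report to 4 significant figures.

2.237 g

Let m(t) be the amount of sucrose. Volume: V(t) = V₀ + (Q_in − Q_out) t = 11.79 + 0.257600 t; V(95.23) = 36.3212 m³.
Species balance (pure solvent in): dm/dt = −Q_out · m/V(t).
dm/m = −Q_out dt/(V₀ + 0.257600 t); integrating gives ln(m/m₀) = −(Q_out/(Q_in−Q_out)) ln(V/V₀).
m = m₀ (V₀/V)^(Q_out/(Q_in−Q_out)) = 24.67 × (11.79/36.3212)^(2.13354) = 2.23677 g.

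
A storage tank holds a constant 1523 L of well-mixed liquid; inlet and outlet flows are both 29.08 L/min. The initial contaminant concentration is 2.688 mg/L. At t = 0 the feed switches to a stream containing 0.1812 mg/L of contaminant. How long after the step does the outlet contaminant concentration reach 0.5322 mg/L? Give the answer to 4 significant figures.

103.0 min

Mass balance on the solute (V constant): V dC/dt = Q(C_in − C), so τ = V/Q = 52.3728 min.
C(t) = C_in + (C₀ − C_in) e^(−t/τ). Set C = 0.5322 and solve for t:
e^(−t/τ) = (C − C_in)/(C₀ − C_in) = (0.5322 − 0.1812)/(2.688 − 0.1812) = 0.140019
t = −τ ln(…) = 52.3728 × 1.96598 = 102.964 min.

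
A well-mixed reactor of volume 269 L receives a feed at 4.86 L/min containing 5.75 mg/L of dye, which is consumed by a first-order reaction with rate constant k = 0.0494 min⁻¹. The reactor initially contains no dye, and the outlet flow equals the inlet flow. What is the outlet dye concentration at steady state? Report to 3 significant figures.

1.54 mg/L

Accumulation = in − out − consumed: V dC/dt = Q C_in − Q C − k V C.
At steady state: 0 = Q C_in − (Q + kV) C_ss, so C_ss = Q C_in/(Q + kV).
C_ss = 4.86·5.75/(4.86 + 0.0494·269) = 27.945/18.149 = 1.5398 mg/L.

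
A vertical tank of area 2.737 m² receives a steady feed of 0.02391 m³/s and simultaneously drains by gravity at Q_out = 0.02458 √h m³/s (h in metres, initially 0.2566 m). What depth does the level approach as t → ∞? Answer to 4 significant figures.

0.9462 m

A dh/dt = Q_in − 0.02458 √h. Steady state requires inflow = outflow:
Q_in = 0.02458 √h_ss ⇒ √h_ss = 0.02391/0.02458 = 0.972742.
h_ss = 0.972742² = 0.946227 m. (Since h₀ = 0.2566 m < h_ss, the level will rise toward this value.)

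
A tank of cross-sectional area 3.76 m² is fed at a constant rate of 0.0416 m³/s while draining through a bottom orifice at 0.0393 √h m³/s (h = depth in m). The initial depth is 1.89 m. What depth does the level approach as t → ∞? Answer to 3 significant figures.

Volume balance on the tank: A dh/dt = Q_in − 0.0393 √h. At steady state dh/dt = 0:
Q_in = 0.0393 √h_ss ⇒ √h_ss = 0.0416/0.0393 = 1.0585.
h_ss = 1.0585² = 1.1205 m. (Since h₀ = 1.89 m > h_ss, the level will fall toward this value.)

1.12 m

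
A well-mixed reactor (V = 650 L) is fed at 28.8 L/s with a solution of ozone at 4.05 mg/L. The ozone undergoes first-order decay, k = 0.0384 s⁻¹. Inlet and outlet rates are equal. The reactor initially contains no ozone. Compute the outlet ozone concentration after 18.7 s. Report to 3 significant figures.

V dC/dt = Q(C_in − C) − k V C.
dC/dt = (Q/V) C_in − (Q/V + k) C; effective rate a = Q/V + k = 0.044308 + 0.0384 = 0.082708 s⁻¹.
C_ss = Q C_in/(Q + kV) = 2.1696 mg/L; C(t) = C_ss + (C₀ − C_ss) e^(−a t).
C(18.7) = 2.1696 + (-2.1696)·e^(−0.082708·18.7) = 2.1696 + (-2.1696)·0.21296 = 1.7076 mg/L.

1.71 mg/L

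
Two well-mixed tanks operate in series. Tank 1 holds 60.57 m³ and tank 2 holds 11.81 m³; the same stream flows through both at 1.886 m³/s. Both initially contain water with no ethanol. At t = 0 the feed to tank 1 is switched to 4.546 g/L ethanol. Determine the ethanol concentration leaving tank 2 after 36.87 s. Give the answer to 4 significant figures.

Species balance on tank i: dCᵢ/dt = (Cᵢ₋₁ − Cᵢ)/τᵢ with τᵢ = Vᵢ/Q.
τ₁ = 60.57/1.886 = 32.1156 s; τ₂ = 11.81/1.886 = 6.26193 s.
Tank 1: C₁ = C_in(1 − e^(−t/τ₁)). Tank 2 (τ₁ ≠ τ₂): C₂ = C_in[1 − (τ₁ e^(−t/τ₁) − τ₂ e^(−t/τ₂))/(τ₁ − τ₂)].
At t = 36.87: e^(−t/τ₁) = 0.317258, e^(−t/τ₂) = 0.00277262.
C₂ = 4.546·[1 − (32.1156·0.317258 − 6.26193·0.00277262)/(25.8537)] = 4.546·0.606572 = 2.75748 g/L.

2.757 g/L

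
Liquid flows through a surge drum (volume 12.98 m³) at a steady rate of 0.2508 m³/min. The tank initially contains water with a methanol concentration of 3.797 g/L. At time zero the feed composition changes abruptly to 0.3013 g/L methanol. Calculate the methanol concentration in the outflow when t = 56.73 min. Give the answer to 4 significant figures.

Accumulation = in − out for the solute gives V dC/dt = Q(C_in − C).
Time constant τ = V/Q = 12.98/0.2508 = 51.7544 min.
Integrating: C(t) = C_in + (C₀ − C_in) e^(−t/τ).
C(56.73) = 0.3013 + (3.797 − 0.3013)·e^(−56.73/51.7544) = 0.3013 + (3.49570)·0.334159 = 1.46942 g/L.

1.469 g/L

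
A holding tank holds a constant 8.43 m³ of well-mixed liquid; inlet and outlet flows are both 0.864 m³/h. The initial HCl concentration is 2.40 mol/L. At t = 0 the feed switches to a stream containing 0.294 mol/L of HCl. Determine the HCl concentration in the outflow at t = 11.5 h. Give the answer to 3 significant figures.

Accumulation = in − out for the solute gives V dC/dt = Q(C_in − C).
So dC/dt = (C_in − C)/τ with τ = V/Q = 8.43/0.864 = 9.7569 h.
This is linear first-order; C(t) = C_in + (C₀ − C_in) e^(−t/τ).
C(11.5) = 0.294 + (2.40 − 0.294)·e^(−11.5/9.7569) = 0.294 + (2.1060)·0.30769 = 0.94200 mol/L.

0.942 mol/L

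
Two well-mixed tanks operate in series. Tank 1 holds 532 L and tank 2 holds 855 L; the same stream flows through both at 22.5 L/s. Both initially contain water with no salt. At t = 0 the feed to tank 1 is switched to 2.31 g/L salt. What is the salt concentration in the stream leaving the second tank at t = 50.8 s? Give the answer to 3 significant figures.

Each tank obeys Vᵢ dCᵢ/dt = Q(Cᵢ₋₁ − Cᵢ), so τᵢ = Vᵢ/Q.
τ₁ = 532/22.5 = 23.644 s; τ₂ = 855/22.5 = 38.000 s.
Solving the cascade with C₁(0)=C₂(0)=0 gives C₂(t) = C_in[1 − (τ₁ e^(−t/τ₁) − τ₂ e^(−t/τ₂))/(τ₁ − τ₂)].
At t = 50.8: e^(−t/τ₁) = 0.11666, e^(−t/τ₂) = 0.26267.
C₂ = 2.31·[1 − (23.644·0.11666 − 38.000·0.26267)/(-14.356)] = 2.31·0.49683 = 1.1477 g/L.

1.15 g/L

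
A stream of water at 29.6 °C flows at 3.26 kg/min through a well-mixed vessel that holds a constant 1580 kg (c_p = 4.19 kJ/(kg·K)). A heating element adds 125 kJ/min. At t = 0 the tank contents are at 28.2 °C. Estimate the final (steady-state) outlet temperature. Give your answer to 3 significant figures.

38.8 °C

Energy balance: M c_p dT/dt = ṁ c_p (T_in − T) + 125.
At steady state dT/dt = 0 ⇒ T_ss = T_in + Q̇/(ṁ c_p) = 29.6 + 125/(3.26·4.19) = 38.751 °C.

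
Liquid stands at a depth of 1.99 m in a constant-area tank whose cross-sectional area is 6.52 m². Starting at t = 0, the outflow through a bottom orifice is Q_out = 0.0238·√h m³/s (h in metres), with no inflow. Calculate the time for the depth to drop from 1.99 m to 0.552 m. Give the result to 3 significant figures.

366 s

With no inflow, A dh/dt = −0.0238 √h.
∫ h^(−1/2) dh = −(0.0238/A) ∫ dt, giving 2√h = 2√h₀ − (0.0238/A) t.
t = 2A(√h₀ − √h)/0.0238 = 2·6.52·(√1.99 − √0.552)/0.0238
  = 13.040 × (1.4107 − 0.74297) / 0.0238 = 365.84 s.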